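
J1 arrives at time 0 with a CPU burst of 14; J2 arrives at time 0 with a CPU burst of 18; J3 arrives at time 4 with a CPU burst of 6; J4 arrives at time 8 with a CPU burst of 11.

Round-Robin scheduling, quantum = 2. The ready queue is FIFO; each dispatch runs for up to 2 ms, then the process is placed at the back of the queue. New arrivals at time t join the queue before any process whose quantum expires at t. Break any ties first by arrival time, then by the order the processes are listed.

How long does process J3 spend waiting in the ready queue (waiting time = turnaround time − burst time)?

Timeline: | J1 0-2 | J2 2-4 | J1 4-6 | J3 6-8 | J2 8-10 | J1 10-12 | J4 12-14 | J3 14-16 | J2 16-18 | J1 18-20 | J4 20-22 | J3 22-24 | J2 24-26 | J1 26-28 | J4 28-30 | J2 30-32 | J1 32-34 | J4 34-36 | J2 36-38 | J1 38-40 | J4 40-42 | J2 42-44 | J4 44-45 | J2 45-49 |
Completion: J1=40  J2=49  J3=24  J4=45
Turnaround (C−A): J1=40  J2=49  J3=20  J4=37
Waiting(J3) = turnaround − burst = 20 − 6 = 14

14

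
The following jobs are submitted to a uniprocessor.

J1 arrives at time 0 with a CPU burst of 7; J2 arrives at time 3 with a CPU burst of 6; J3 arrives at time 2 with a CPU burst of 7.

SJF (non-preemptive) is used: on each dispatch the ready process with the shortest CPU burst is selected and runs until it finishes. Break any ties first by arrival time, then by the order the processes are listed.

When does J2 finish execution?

13

Timeline: | J1 0-7 | J2 7-13 | J3 13-20 |
Completion: J1=7  J2=13  J3=20
Turnaround (C−A): J1=7  J2=10  J3=18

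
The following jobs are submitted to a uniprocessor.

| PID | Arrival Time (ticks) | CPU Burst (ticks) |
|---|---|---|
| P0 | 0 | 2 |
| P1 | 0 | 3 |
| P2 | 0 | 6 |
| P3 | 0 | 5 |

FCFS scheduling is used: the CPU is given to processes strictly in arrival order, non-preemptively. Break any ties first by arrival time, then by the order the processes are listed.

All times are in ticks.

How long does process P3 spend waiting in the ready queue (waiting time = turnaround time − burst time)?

11

Schedule: | P0 0-2 | P1 2-5 | P2 5-11 | P3 11-16 |
Completion: P0=2  P1=5  P2=11  P3=16
Turnaround (C−A): P0=2  P1=5  P2=11  P3=16
Waiting(P3) = turnaround − burst = 16 − 5 = 11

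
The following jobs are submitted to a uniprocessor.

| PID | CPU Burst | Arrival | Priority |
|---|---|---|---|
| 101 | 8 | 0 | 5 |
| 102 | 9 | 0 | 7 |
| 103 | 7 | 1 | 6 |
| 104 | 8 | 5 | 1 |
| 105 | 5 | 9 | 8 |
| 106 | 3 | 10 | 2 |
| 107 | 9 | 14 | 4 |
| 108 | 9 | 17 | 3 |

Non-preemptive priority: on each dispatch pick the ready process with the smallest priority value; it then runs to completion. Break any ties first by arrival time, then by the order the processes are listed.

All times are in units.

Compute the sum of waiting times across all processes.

149

Gantt: | 101 0-8 | 104 8-16 | 106 16-19 | 108 19-28 | 107 28-37 | 103 37-44 | 102 44-53 | 105 53-58 |
Completion: 101=8  102=53  103=44  104=16  105=58  106=19  107=37  108=28
Waiting = turnaround − burst: 101=0, 102=44, 103=36, 104=3, 105=44, 106=6, 107=14, 108=2
Total waiting = 0 + 44 + 36 + 3 + 44 + 6 + 14 + 2 = 149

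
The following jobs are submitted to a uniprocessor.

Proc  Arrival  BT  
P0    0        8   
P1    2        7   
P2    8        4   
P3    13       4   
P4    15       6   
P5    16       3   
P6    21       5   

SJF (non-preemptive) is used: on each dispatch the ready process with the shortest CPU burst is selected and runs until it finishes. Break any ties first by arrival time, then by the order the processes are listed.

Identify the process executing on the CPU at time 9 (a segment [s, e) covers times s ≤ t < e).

Gantt: | P0 0-8 | P2 8-12 | P1 12-19 | P5 19-22 | P3 22-26 | P6 26-31 | P4 31-37 |
Completion: P0=8  P1=19  P2=12  P3=26  P4=37  P5=22  P6=31

P2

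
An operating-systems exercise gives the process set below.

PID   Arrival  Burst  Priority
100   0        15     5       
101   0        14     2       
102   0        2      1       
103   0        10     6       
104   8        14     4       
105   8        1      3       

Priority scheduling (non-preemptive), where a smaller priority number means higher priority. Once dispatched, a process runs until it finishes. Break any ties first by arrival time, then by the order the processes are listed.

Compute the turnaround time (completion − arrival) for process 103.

Gantt: | 102 0-2 | 101 2-16 | 105 16-17 | 104 17-31 | 100 31-46 | 103 46-56 |
Completion: 100=46  101=16  102=2  103=56  104=31  105=17
Turnaround (C−A): 100=46  101=16  102=2  103=56  104=23  105=9
Turnaround(103) = completion − arrival = 56 − 0 = 56

56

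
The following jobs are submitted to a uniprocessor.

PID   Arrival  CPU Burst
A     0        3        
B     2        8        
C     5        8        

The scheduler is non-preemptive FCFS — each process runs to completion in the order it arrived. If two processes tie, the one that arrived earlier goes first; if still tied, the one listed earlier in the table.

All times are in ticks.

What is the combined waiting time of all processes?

Timeline: | A 0-3 | B 3-11 | C 11-19 |
Completion: A=3  B=11  C=19
Waiting = turnaround − burst: A=0, B=1, C=6
Total waiting = 0 + 1 + 6 = 7

7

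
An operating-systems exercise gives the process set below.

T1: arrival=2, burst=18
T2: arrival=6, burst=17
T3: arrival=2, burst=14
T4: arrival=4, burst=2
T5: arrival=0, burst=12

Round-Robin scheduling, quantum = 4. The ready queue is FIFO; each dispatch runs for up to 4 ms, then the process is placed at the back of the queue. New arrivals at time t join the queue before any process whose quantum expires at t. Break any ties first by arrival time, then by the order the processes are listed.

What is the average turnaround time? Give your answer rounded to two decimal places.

43.00

Schedule: | T5 0-4 | T1 4-8 | T3 8-12 | T4 12-14 | T5 14-18 | T2 18-22 | T1 22-26 | T3 26-30 | T5 30-34 | T2 34-38 | T1 38-42 | T3 42-46 | T2 46-50 | T1 50-54 | T3 54-56 | T2 56-60 | T1 60-62 | T2 62-63 |
Completion: T1=62  T2=63  T3=56  T4=14  T5=34
Turnaround times: T1=60, T2=57, T3=54, T4=10, T5=34
Average turnaround = (60+57+54+10+34) / 5 = 215/5 = 43.00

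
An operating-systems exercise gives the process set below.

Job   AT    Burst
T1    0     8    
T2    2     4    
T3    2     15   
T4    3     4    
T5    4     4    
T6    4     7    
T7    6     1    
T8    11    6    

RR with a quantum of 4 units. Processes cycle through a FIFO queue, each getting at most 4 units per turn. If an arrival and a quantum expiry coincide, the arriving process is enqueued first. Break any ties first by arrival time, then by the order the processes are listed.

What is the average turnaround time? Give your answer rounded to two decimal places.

25.00

Gantt: | T1 0-4 | T2 4-8 | T3 8-12 | T4 12-16 | T5 16-20 | T6 20-24 | T1 24-28 | T7 28-29 | T8 29-33 | T3 33-37 | T6 37-40 | T8 40-42 | T3 42-49 |
Completion: T1=28  T2=8  T3=49  T4=16  T5=20  T6=40  T7=29  T8=42
Turnaround (C−A): T1=28  T2=6  T3=47  T4=13  T5=16  T6=36  T7=23  T8=31
Turnaround times: T1=28, T2=6, T3=47, T4=13, T5=16, T6=36, T7=23, T8=31
Average turnaround = (28+6+47+13+16+36+23+31) / 8 = 200/8 = 25.00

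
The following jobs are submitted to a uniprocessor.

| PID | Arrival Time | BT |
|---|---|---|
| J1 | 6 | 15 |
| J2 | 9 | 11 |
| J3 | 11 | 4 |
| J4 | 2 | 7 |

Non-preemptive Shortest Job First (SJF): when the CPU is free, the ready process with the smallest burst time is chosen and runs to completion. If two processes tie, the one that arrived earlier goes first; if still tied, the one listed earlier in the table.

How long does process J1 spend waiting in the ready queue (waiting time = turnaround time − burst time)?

18

Timeline: | idle 0-2 | J4 2-9 | J2 9-20 | J3 20-24 | J1 24-39 |
Completion: J1=39  J2=20  J3=24  J4=9
Turnaround (C−A): J1=33  J2=11  J3=13  J4=7
Waiting(J1) = turnaround − burst = 33 − 15 = 18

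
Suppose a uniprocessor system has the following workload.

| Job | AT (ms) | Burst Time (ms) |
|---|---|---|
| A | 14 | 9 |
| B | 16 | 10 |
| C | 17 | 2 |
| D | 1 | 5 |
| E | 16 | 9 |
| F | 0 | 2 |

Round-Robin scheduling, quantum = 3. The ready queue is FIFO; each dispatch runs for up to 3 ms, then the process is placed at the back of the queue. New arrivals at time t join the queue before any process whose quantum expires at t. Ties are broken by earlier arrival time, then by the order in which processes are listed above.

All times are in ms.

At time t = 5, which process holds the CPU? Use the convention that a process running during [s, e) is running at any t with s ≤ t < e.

D

Schedule: | F 0-2 | D 2-7 | idle 7-14 | A 14-17 | B 17-20 | E 20-23 | C 23-25 | A 25-28 | B 28-31 | E 31-34 | A 34-37 | B 37-40 | E 40-43 | B 43-44 |
Completion: A=37  B=44  C=25  D=7  E=43  F=2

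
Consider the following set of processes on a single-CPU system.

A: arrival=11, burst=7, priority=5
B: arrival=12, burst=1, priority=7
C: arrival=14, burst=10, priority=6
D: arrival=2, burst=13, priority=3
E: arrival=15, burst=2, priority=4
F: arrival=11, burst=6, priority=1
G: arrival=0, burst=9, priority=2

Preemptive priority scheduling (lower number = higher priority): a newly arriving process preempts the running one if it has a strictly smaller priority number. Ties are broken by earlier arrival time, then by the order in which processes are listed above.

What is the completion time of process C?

Schedule: | G 0-9 | D 9-11 | F 11-17 | D 17-28 | E 28-30 | A 30-37 | C 37-47 | B 47-48 |
Completion: A=37  B=48  C=47  D=28  E=30  F=17  G=9
Turnaround (C−A): A=26  B=36  C=33  D=26  E=15  F=6  G=9

47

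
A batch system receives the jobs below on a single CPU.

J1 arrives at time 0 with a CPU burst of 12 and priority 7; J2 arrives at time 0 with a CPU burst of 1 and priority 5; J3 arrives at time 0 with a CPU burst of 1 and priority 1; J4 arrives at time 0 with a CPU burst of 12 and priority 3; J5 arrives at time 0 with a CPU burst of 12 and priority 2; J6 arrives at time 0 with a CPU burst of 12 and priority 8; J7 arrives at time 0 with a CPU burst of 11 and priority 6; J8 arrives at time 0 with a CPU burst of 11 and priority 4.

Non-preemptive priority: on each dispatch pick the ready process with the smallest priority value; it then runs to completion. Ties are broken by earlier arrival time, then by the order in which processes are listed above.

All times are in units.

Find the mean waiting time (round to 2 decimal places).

Schedule: | J3 0-1 | J5 1-13 | J4 13-25 | J8 25-36 | J2 36-37 | J7 37-48 | J1 48-60 | J6 60-72 |
Completion: J1=60  J2=37  J3=1  J4=25  J5=13  J6=72  J7=48  J8=36
Turnaround (C−A): J1=60  J2=37  J3=1  J4=25  J5=13  J6=72  J7=48  J8=36
Waiting times: J1=48, J2=36, J3=0, J4=13, J5=1, J6=60, J7=37, J8=25
Average waiting = (48+36+0+13+1+60+37+25) / 8 = 220/8 = 27.50

27.50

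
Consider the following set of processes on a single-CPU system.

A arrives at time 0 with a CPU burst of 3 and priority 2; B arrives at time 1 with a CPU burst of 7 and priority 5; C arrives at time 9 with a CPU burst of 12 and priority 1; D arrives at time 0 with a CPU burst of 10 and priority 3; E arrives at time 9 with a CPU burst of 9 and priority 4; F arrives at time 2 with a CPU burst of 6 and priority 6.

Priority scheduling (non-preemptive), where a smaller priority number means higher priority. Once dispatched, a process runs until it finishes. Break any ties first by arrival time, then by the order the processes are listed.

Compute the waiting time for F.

Timeline: | A 0-3 | D 3-13 | C 13-25 | E 25-34 | B 34-41 | F 41-47 |
Completion: A=3  B=41  C=25  D=13  E=34  F=47
Turnaround (C−A): A=3  B=40  C=16  D=13  E=25  F=45
Waiting(F) = turnaround − burst = 45 − 6 = 39

39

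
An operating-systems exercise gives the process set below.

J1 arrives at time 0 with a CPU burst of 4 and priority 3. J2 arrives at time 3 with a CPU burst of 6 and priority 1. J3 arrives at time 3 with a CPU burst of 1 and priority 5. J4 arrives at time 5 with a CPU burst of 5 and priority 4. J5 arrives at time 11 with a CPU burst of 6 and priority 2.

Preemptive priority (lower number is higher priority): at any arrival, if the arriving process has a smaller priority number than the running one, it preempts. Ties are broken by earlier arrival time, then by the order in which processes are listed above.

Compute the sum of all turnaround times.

57

Timeline: | J1 0-3 | J2 3-9 | J1 9-10 | J4 10-11 | J5 11-17 | J4 17-21 | J3 21-22 |
Completion: J1=10  J2=9  J3=22  J4=21  J5=17
Turnaround (C−A): J1=10  J2=6  J3=19  J4=16  J5=6
Turnaround = completion − arrival: J1=10, J2=6, J3=19, J4=16, J5=6
Total turnaround = 10 + 6 + 19 + 16 + 6 = 57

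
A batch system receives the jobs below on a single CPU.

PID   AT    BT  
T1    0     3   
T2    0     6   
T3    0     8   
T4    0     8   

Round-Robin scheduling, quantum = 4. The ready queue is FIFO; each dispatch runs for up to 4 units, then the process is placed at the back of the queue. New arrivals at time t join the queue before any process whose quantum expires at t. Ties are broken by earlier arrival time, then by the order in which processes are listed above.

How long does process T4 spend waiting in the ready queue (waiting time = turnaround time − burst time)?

17

Gantt: | T1 0-3 | T2 3-7 | T3 7-11 | T4 11-15 | T2 15-17 | T3 17-21 | T4 21-25 |
Completion: T1=3  T2=17  T3=21  T4=25
Turnaround (C−A): T1=3  T2=17  T3=21  T4=25
Waiting(T4) = turnaround − burst = 25 − 8 = 17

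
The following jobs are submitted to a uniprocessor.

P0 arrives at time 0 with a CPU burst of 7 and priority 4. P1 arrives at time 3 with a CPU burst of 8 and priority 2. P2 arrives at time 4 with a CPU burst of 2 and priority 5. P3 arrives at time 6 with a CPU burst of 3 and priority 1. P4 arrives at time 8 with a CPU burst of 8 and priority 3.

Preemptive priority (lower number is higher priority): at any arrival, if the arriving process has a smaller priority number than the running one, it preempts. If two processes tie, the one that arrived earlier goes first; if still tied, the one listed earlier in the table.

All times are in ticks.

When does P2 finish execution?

28

Gantt: | P0 0-3 | P1 3-6 | P3 6-9 | P1 9-14 | P4 14-22 | P0 22-26 | P2 26-28 |
Completion: P0=26  P1=14  P2=28  P3=9  P4=22
Turnaround (C−A): P0=26  P1=11  P2=24  P3=3  P4=14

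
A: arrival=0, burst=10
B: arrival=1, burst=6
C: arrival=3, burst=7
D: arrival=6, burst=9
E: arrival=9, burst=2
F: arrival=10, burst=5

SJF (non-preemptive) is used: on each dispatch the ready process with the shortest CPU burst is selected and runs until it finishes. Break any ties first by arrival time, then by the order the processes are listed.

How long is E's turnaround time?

3

Timeline: | A 0-10 | E 10-12 | F 12-17 | B 17-23 | C 23-30 | D 30-39 |
Completion: A=10  B=23  C=30  D=39  E=12  F=17
Turnaround (C−A): A=10  B=22  C=27  D=33  E=3  F=7
Turnaround(E) = completion − arrival = 12 − 9 = 3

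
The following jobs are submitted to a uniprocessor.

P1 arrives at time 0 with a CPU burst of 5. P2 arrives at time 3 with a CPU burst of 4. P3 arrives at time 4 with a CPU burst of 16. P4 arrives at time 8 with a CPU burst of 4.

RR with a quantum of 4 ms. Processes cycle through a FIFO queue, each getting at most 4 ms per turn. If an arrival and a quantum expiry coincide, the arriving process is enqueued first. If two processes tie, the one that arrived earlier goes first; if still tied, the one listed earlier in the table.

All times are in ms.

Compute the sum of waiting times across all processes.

23

Schedule: | P1 0-4 | P2 4-8 | P3 8-12 | P1 12-13 | P4 13-17 | P3 17-29 |
Completion: P1=13  P2=8  P3=29  P4=17
Waiting = turnaround − burst: P1=8, P2=1, P3=9, P4=5
Total waiting = 8 + 1 + 9 + 5 = 23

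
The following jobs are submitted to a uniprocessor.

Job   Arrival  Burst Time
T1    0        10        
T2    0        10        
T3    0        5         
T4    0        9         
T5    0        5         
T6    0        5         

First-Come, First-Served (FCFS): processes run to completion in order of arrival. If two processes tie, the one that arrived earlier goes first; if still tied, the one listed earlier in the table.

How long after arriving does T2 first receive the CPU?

10

Timeline: | T1 0-10 | T2 10-20 | T3 20-25 | T4 25-34 | T5 34-39 | T6 39-44 |
Completion: T1=10  T2=20  T3=25  T4=34  T5=39  T6=44
Response(T2) = first start − arrival = 10 − 0 = 10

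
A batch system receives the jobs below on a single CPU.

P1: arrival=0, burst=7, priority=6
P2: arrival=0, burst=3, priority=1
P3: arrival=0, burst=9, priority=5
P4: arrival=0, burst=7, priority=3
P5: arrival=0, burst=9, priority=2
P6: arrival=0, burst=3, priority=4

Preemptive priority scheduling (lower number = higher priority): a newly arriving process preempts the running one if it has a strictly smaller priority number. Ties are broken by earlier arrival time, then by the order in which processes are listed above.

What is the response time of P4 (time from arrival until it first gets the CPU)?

12

Schedule: | P2 0-3 | P5 3-12 | P4 12-19 | P6 19-22 | P3 22-31 | P1 31-38 |
Completion: P1=38  P2=3  P3=31  P4=19  P5=12  P6=22
Turnaround (C−A): P1=38  P2=3  P3=31  P4=19  P5=12  P6=22
Response(P4) = first start − arrival = 12 − 0 = 12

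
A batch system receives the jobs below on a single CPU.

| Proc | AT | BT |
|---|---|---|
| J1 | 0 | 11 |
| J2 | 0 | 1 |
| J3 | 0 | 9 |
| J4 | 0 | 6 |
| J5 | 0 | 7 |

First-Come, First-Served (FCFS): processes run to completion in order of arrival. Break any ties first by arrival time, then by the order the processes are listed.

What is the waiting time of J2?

Schedule: | J1 0-11 | J2 11-12 | J3 12-21 | J4 21-27 | J5 27-34 |
Completion: J1=11  J2=12  J3=21  J4=27  J5=34
Turnaround (C−A): J1=11  J2=12  J3=21  J4=27  J5=34
Waiting(J2) = turnaround − burst = 12 − 1 = 11

11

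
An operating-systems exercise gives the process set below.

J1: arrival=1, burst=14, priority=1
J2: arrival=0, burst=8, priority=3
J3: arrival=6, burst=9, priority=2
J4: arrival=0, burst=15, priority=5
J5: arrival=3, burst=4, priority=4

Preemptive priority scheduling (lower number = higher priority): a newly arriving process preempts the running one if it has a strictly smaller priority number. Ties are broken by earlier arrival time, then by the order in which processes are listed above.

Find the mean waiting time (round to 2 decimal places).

19.00

Schedule: | J2 0-1 | J1 1-15 | J3 15-24 | J2 24-31 | J5 31-35 | J4 35-50 |
Completion: J1=15  J2=31  J3=24  J4=50  J5=35
Waiting times: J1=0, J2=23, J3=9, J4=35, J5=28
Average waiting = (0+23+9+35+28) / 5 = 95/5 = 19.00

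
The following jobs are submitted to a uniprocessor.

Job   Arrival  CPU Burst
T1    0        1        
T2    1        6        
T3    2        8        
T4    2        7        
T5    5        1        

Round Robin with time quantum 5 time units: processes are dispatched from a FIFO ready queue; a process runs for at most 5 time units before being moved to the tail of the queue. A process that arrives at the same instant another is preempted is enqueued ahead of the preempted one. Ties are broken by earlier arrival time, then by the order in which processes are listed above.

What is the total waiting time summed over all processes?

47

Schedule: | T1 0-1 | T2 1-6 | T3 6-11 | T4 11-16 | T5 16-17 | T2 17-18 | T3 18-21 | T4 21-23 |
Completion: T1=1  T2=18  T3=21  T4=23  T5=17
Turnaround (C−A): T1=1  T2=17  T3=19  T4=21  T5=12
Waiting = turnaround − burst: T1=0, T2=11, T3=11, T4=14, T5=11
Total waiting = 0 + 11 + 11 + 14 + 11 = 47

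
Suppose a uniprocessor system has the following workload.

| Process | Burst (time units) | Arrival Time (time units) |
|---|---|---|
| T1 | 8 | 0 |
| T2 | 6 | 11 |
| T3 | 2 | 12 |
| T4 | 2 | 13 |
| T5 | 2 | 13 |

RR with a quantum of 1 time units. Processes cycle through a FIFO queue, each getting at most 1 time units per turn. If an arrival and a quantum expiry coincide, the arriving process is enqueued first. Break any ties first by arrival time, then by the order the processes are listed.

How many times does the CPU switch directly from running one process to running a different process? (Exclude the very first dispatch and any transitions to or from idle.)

9

Timeline: | T1 0-8 | idle 8-11 | T2 11-12 | T3 12-13 | T2 13-14 | T4 14-15 | T5 15-16 | T3 16-17 | T2 17-18 | T4 18-19 | T5 19-20 | T2 20-23 |
Completion: T1=8  T2=23  T3=17  T4=19  T5=20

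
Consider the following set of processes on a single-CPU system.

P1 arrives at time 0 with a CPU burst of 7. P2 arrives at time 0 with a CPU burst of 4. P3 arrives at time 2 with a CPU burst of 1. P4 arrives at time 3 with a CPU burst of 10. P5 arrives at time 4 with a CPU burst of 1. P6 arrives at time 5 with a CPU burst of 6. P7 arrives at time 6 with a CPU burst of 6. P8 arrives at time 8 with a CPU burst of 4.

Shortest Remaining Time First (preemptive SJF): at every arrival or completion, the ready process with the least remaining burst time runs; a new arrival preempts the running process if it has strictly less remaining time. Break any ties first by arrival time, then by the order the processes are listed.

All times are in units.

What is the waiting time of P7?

Schedule: | P2 0-2 | P3 2-3 | P2 3-5 | P5 5-6 | P6 6-12 | P8 12-16 | P7 16-22 | P1 22-29 | P4 29-39 |
Completion: P1=29  P2=5  P3=3  P4=39  P5=6  P6=12  P7=22  P8=16
Turnaround (C−A): P1=29  P2=5  P3=1  P4=36  P5=2  P6=7  P7=16  P8=8
Waiting(P7) = turnaround − burst = 16 − 6 = 10

10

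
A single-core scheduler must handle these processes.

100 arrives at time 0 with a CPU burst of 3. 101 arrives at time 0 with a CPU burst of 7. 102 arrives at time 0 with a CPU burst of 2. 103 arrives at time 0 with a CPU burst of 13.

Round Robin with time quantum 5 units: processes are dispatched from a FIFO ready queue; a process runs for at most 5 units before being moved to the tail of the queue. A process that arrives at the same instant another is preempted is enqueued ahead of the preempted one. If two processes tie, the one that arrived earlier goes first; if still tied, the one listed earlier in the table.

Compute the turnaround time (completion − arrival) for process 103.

Schedule: | 100 0-3 | 101 3-8 | 102 8-10 | 103 10-15 | 101 15-17 | 103 17-25 |
Completion: 100=3  101=17  102=10  103=25
Turnaround(103) = completion − arrival = 25 − 0 = 25

25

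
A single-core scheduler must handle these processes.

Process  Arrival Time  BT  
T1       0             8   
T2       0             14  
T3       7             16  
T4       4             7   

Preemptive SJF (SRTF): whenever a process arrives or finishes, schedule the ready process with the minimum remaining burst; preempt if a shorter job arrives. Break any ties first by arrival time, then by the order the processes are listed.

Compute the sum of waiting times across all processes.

41

Schedule: | T1 0-8 | T4 8-15 | T2 15-29 | T3 29-45 |
Completion: T1=8  T2=29  T3=45  T4=15
Turnaround (C−A): T1=8  T2=29  T3=38  T4=11
Waiting = turnaround − burst: T1=0, T2=15, T3=22, T4=4
Total waiting = 0 + 15 + 22 + 4 = 41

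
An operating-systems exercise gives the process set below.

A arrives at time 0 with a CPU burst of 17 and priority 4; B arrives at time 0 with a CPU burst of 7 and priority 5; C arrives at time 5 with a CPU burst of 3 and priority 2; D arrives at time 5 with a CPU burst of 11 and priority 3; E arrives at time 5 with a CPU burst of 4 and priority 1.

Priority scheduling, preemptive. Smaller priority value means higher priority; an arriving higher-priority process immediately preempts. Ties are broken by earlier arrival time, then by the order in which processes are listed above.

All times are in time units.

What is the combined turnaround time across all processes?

Gantt: | A 0-5 | E 5-9 | C 9-12 | D 12-23 | A 23-35 | B 35-42 |
Completion: A=35  B=42  C=12  D=23  E=9
Turnaround = completion − arrival: A=35, B=42, C=7, D=18, E=4
Total turnaround = 35 + 42 + 7 + 18 + 4 = 106

106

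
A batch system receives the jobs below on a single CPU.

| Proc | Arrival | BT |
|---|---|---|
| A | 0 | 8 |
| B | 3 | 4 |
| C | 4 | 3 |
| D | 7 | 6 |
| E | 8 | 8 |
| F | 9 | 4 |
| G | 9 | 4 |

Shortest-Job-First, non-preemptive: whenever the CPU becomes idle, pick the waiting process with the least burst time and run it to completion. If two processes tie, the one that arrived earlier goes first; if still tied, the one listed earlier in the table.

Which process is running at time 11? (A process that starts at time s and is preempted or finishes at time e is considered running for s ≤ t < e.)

B

Gantt: | A 0-8 | C 8-11 | B 11-15 | F 15-19 | G 19-23 | D 23-29 | E 29-37 |
Completion: A=8  B=15  C=11  D=29  E=37  F=19  G=23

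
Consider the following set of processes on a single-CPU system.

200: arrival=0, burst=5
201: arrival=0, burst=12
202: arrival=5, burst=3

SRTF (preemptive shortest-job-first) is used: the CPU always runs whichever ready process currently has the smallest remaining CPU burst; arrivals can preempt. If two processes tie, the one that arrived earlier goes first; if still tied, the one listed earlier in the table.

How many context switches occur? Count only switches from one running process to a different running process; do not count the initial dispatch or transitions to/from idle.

Schedule: | 200 0-5 | 202 5-8 | 201 8-20 |
Completion: 200=5  201=20  202=8

2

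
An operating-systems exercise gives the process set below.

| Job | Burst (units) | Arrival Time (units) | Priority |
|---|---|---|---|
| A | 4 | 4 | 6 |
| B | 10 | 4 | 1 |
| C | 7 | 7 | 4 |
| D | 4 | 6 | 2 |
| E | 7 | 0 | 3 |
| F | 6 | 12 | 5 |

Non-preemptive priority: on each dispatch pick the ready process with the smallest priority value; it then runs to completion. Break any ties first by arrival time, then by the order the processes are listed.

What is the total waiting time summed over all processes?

Schedule: | E 0-7 | B 7-17 | D 17-21 | C 21-28 | F 28-34 | A 34-38 |
Completion: A=38  B=17  C=28  D=21  E=7  F=34
Waiting = turnaround − burst: A=30, B=3, C=14, D=11, E=0, F=16
Total waiting = 30 + 3 + 14 + 11 + 0 + 16 = 74

74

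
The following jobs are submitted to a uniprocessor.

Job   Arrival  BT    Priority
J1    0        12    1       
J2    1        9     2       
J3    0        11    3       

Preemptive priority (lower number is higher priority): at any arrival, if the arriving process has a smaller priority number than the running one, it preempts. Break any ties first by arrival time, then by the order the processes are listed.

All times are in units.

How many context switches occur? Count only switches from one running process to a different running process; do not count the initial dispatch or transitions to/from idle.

Gantt: | J1 0-12 | J2 12-21 | J3 21-32 |
Completion: J1=12  J2=21  J3=32
Turnaround (C−A): J1=12  J2=20  J3=32

2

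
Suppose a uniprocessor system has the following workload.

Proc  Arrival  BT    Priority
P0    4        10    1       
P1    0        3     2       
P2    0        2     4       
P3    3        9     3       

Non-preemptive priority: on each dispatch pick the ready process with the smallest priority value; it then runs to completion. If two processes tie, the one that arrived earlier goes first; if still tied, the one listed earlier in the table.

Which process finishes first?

Schedule: | P1 0-3 | P3 3-12 | P0 12-22 | P2 22-24 |
Completion: P0=22  P1=3  P2=24  P3=12
Turnaround (C−A): P0=18  P1=3  P2=24  P3=9
Finish order: P1 → P3 → P0 → P2

P1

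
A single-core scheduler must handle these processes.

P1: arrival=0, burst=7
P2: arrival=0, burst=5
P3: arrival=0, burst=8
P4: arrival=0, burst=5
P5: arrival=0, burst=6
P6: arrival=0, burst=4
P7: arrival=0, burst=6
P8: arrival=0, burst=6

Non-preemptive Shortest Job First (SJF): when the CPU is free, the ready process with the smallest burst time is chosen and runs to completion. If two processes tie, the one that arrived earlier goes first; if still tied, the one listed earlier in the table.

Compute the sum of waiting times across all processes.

Gantt: | P6 0-4 | P2 4-9 | P4 9-14 | P5 14-20 | P7 20-26 | P8 26-32 | P1 32-39 | P3 39-47 |
Completion: P1=39  P2=9  P3=47  P4=14  P5=20  P6=4  P7=26  P8=32
Turnaround (C−A): P1=39  P2=9  P3=47  P4=14  P5=20  P6=4  P7=26  P8=32
Waiting = turnaround − burst: P1=32, P2=4, P3=39, P4=9, P5=14, P6=0, P7=20, P8=26
Total waiting = 32 + 4 + 39 + 9 + 14 + 0 + 20 + 26 = 144

144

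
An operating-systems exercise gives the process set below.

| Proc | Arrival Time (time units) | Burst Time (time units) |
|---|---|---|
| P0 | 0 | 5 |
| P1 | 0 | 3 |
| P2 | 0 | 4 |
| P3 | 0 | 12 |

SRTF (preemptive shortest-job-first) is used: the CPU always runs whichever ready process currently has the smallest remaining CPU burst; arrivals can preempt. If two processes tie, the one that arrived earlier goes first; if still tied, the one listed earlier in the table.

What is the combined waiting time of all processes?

22

Schedule: | P1 0-3 | P2 3-7 | P0 7-12 | P3 12-24 |
Completion: P0=12  P1=3  P2=7  P3=24
Waiting = turnaround − burst: P0=7, P1=0, P2=3, P3=12
Total waiting = 7 + 0 + 3 + 12 = 22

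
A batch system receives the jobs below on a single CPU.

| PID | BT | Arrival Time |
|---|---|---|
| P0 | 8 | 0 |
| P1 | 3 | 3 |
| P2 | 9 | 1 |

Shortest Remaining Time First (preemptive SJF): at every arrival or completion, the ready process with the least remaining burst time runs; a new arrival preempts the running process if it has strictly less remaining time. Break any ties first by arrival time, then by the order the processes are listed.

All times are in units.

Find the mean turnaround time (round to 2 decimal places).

Timeline: | P0 0-3 | P1 3-6 | P0 6-11 | P2 11-20 |
Completion: P0=11  P1=6  P2=20
Turnaround (C−A): P0=11  P1=3  P2=19
Turnaround times: P0=11, P1=3, P2=19
Average turnaround = (11+3+19) / 3 = 33/3 = 11.00

11.00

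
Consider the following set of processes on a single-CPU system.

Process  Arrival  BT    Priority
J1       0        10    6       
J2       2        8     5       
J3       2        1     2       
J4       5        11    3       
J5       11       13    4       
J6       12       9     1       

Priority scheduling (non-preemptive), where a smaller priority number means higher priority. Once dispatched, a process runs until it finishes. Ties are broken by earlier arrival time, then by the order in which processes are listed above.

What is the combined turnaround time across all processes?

Schedule: | J1 0-10 | J3 10-11 | J4 11-22 | J6 22-31 | J5 31-44 | J2 44-52 |
Completion: J1=10  J2=52  J3=11  J4=22  J5=44  J6=31
Turnaround = completion − arrival: J1=10, J2=50, J3=9, J4=17, J5=33, J6=19
Total turnaround = 10 + 50 + 9 + 17 + 33 + 19 = 138

138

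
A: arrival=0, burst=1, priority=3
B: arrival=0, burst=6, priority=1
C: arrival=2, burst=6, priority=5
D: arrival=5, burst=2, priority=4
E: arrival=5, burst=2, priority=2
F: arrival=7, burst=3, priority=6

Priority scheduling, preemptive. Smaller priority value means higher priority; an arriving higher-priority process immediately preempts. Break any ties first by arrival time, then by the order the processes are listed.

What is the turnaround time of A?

Timeline: | B 0-6 | E 6-8 | A 8-9 | D 9-11 | C 11-17 | F 17-20 |
Completion: A=9  B=6  C=17  D=11  E=8  F=20
Turnaround(A) = completion − arrival = 9 − 0 = 9

9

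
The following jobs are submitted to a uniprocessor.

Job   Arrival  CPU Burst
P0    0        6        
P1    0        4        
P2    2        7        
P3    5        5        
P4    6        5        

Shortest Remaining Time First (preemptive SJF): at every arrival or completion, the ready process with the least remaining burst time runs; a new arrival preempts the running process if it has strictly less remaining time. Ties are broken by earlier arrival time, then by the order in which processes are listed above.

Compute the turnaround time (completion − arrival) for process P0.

Timeline: | P1 0-4 | P0 4-10 | P3 10-15 | P4 15-20 | P2 20-27 |
Completion: P0=10  P1=4  P2=27  P3=15  P4=20
Turnaround (C−A): P0=10  P1=4  P2=25  P3=10  P4=14
Turnaround(P0) = completion − arrival = 10 − 0 = 10

10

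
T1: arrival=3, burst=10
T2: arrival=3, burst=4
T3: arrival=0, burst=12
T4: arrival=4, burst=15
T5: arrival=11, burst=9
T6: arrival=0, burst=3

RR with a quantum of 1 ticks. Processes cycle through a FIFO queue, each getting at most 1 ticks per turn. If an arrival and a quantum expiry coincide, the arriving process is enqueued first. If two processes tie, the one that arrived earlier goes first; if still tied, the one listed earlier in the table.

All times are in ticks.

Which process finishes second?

T2

Schedule: | T3 0-1 | T6 1-2 | T3 2-3 | T6 3-4 | T1 4-5 | T2 5-6 | T3 6-7 | T4 7-8 | T6 8-9 | T1 9-10 | T2 10-11 | T3 11-12 | T4 12-13 | T1 13-14 | T5 14-15 | T2 15-16 | T3 16-17 | T4 17-18 | T1 18-19 | T5 19-20 | T2 20-21 | T3 21-22 | T4 22-23 | T1 23-24 | T5 24-25 | T3 25-26 | T4 26-27 | T1 27-28 | T5 28-29 | T3 29-30 | T4 30-31 | T1 31-32 | T5 32-33 | T3 33-34 | T4 34-35 | T1 35-36 | T5 36-37 | T3 37-38 | T4 38-39 | T1 39-40 | T5 40-41 | T3 41-42 | T4 42-43 | T1 43-44 | T5 44-45 | T3 45-46 | T4 46-47 | T5 47-48 | T4 48-53 |
Completion: T1=44  T2=21  T3=46  T4=53  T5=48  T6=9
Turnaround (C−A): T1=41  T2=18  T3=46  T4=49  T5=37  T6=9
Finish order: T6 → T2 → T1 → T3 → T5 → T4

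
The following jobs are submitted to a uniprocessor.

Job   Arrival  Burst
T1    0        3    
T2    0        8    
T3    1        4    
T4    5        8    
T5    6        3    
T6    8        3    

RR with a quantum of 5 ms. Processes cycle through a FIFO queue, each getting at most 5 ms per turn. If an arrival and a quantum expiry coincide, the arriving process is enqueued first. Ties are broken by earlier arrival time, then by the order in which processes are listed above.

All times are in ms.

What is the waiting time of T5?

Schedule: | T1 0-3 | T2 3-8 | T3 8-12 | T4 12-17 | T5 17-20 | T6 20-23 | T2 23-26 | T4 26-29 |
Completion: T1=3  T2=26  T3=12  T4=29  T5=20  T6=23
Waiting(T5) = turnaround − burst = 14 − 3 = 11

11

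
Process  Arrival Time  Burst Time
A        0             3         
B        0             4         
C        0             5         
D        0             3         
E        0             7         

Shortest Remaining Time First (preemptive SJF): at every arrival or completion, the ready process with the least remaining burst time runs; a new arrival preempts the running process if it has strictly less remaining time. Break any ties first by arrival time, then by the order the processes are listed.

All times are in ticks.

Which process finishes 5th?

Schedule: | A 0-3 | D 3-6 | B 6-10 | C 10-15 | E 15-22 |
Completion: A=3  B=10  C=15  D=6  E=22
Turnaround (C−A): A=3  B=10  C=15  D=6  E=22
Finish order: A → D → B → C → E

E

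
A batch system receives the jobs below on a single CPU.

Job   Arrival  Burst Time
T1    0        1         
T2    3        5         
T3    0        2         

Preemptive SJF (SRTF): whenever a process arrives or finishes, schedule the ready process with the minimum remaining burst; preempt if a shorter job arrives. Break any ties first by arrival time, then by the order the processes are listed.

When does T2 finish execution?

Timeline: | T1 0-1 | T3 1-3 | T2 3-8 |
Completion: T1=1  T2=8  T3=3
Turnaround (C−A): T1=1  T2=5  T3=3

8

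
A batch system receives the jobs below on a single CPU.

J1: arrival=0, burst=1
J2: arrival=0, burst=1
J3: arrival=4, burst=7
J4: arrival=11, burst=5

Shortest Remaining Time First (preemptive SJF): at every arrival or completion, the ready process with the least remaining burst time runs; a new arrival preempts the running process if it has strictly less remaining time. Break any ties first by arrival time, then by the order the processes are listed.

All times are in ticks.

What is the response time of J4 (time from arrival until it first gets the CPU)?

Timeline: | J1 0-1 | J2 1-2 | idle 2-4 | J3 4-11 | J4 11-16 |
Completion: J1=1  J2=2  J3=11  J4=16
Response(J4) = first start − arrival = 11 − 11 = 0

0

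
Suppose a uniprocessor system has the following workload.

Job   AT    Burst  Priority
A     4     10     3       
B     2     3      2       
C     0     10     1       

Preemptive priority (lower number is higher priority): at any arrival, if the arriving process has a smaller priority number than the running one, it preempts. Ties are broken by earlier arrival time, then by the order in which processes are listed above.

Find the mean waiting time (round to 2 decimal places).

5.67

Gantt: | C 0-10 | B 10-13 | A 13-23 |
Completion: A=23  B=13  C=10
Waiting times: A=9, B=8, C=0
Average waiting = (9+8+0) / 3 = 17/3 = 5.67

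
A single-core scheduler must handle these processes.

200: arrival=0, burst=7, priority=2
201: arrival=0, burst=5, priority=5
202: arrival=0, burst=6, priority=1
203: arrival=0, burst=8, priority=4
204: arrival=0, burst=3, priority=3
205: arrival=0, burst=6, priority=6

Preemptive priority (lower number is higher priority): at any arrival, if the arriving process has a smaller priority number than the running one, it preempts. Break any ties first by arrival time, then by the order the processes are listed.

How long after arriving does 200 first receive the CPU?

Timeline: | 202 0-6 | 200 6-13 | 204 13-16 | 203 16-24 | 201 24-29 | 205 29-35 |
Completion: 200=13  201=29  202=6  203=24  204=16  205=35
Response(200) = first start − arrival = 6 − 0 = 6

6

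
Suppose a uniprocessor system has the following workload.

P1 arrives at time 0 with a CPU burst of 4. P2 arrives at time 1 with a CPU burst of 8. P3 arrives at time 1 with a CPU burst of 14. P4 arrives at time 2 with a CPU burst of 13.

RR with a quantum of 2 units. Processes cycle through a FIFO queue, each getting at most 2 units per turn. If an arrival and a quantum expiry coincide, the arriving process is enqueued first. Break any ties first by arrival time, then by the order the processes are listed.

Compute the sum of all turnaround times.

Gantt: | P1 0-2 | P2 2-4 | P3 4-6 | P4 6-8 | P1 8-10 | P2 10-12 | P3 12-14 | P4 14-16 | P2 16-18 | P3 18-20 | P4 20-22 | P2 22-24 | P3 24-26 | P4 26-28 | P3 28-30 | P4 30-32 | P3 32-34 | P4 34-36 | P3 36-38 | P4 38-39 |
Completion: P1=10  P2=24  P3=38  P4=39
Turnaround = completion − arrival: P1=10, P2=23, P3=37, P4=37
Total turnaround = 10 + 23 + 37 + 37 = 107

107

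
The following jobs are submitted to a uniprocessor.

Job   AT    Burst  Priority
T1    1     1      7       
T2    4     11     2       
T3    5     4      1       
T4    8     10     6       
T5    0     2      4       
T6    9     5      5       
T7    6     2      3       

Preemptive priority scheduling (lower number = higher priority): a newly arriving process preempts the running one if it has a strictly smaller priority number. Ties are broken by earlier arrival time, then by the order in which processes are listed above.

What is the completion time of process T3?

9

Schedule: | T5 0-2 | T1 2-3 | idle 3-4 | T2 4-5 | T3 5-9 | T2 9-19 | T7 19-21 | T6 21-26 | T4 26-36 |
Completion: T1=3  T2=19  T3=9  T4=36  T5=2  T6=26  T7=21
Turnaround (C−A): T1=2  T2=15  T3=4  T4=28  T5=2  T6=17  T7=15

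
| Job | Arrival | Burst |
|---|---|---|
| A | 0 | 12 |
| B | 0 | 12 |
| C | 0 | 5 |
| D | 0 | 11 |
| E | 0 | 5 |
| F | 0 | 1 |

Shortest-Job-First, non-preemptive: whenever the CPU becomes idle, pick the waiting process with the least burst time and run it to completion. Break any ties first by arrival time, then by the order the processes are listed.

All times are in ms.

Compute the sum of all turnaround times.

120

Gantt: | F 0-1 | C 1-6 | E 6-11 | D 11-22 | A 22-34 | B 34-46 |
Completion: A=34  B=46  C=6  D=22  E=11  F=1
Turnaround = completion − arrival: A=34, B=46, C=6, D=22, E=11, F=1
Total turnaround = 34 + 46 + 6 + 22 + 11 + 1 = 120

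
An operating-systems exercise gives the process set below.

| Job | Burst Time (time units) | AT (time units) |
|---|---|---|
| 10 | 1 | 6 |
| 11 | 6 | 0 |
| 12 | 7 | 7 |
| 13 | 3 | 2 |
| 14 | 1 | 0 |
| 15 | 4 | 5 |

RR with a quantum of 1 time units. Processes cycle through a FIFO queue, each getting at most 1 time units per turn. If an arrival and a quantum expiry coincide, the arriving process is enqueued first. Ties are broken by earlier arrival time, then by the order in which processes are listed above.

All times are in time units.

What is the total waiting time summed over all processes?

Timeline: | 11 0-1 | 14 1-2 | 11 2-3 | 13 3-4 | 11 4-5 | 13 5-6 | 15 6-7 | 11 7-8 | 10 8-9 | 13 9-10 | 12 10-11 | 15 11-12 | 11 12-13 | 12 13-14 | 15 14-15 | 11 15-16 | 12 16-17 | 15 17-18 | 12 18-22 |
Completion: 10=9  11=16  12=22  13=10  14=2  15=18
Turnaround (C−A): 10=3  11=16  12=15  13=8  14=2  15=13
Waiting = turnaround − burst: 10=2, 11=10, 12=8, 13=5, 14=1, 15=9
Total waiting = 2 + 10 + 8 + 5 + 1 + 9 = 35

35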